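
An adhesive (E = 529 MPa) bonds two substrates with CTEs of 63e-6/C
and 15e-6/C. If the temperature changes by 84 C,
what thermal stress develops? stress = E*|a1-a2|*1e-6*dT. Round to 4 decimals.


Stress = 529 * |63 - 15| * 1e-6 * 84
= 2.1329 MPa

2.1329


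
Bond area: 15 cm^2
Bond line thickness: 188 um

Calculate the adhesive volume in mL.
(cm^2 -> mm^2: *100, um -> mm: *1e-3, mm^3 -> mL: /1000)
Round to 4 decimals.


V = 15*100 * 188*1e-3 / 1000
= 0.2820 mL

0.2820


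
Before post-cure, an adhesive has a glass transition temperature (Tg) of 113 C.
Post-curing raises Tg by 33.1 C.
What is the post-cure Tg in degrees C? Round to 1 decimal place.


Tg_post = Tg_base + delta_Tg
= 113 + 33.1
= 146.1 C

146.1


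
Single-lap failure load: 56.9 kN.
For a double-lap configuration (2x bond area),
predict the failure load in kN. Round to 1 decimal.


Failure load = 56.9 * 2 = 113.8 kN

113.8


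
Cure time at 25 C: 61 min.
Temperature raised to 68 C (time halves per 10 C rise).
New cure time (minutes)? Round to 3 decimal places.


Acceleration factor = 2^(43/10) = 19.6983
New time = 61 / 19.6983 = 3.097 min

3.097


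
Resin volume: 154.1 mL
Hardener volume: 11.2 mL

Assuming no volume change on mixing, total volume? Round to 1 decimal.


V_total = 154.1 + 11.2 = 165.3 mL

165.3


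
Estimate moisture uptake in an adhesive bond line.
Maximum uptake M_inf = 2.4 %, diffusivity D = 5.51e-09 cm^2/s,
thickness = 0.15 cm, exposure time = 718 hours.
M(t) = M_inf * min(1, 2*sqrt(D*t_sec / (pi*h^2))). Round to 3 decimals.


Convert time: 718 h = 2584800 s
ratio = min(1, 2*sqrt(5.51e-09*2584800/(pi*0.15^2)))
= 0.897745
M(t) = 2.4 * 0.897745 = 2.155%

2.155


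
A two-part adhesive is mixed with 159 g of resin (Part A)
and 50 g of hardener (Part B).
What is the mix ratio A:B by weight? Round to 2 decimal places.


Mix ratio = mass_A / mass_B
= 159 / 50
= 3.18

3.18


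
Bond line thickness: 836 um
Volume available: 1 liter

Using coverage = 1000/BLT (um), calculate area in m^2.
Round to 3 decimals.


1 L = 1e6 mm^3, thickness = 836 um = 0.836 mm
Area = 1e6 / 0.836 mm^2 = (1e6 / 0.836) / 1e6 m^2 = 1000 / 836 m^2
= 1.196 m^2

1.196


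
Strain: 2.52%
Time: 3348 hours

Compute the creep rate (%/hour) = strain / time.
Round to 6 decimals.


Creep rate = 2.52 / 3348
= 0.000753 %/h

0.000753


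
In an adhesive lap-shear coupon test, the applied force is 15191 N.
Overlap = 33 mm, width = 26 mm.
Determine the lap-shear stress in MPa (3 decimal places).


stress = F / (overlap * width)
= 15191 / (33 * 26)
= 17.705 MPa

17.705


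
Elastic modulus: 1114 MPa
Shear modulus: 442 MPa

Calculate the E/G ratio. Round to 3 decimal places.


E / G = 1114 / 442 = 2.520

2.520


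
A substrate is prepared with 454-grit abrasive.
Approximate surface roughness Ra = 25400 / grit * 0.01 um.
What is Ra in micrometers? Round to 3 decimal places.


Ra = 25400 / 454 * 0.01 = 0.559 um

0.559


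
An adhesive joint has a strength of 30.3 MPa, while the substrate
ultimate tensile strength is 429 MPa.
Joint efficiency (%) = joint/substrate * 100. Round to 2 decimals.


Efficiency = 30.3 / 429 * 100
= 7.06%

7.06


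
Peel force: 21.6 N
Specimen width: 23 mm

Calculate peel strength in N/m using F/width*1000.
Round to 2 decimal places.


Peel strength = 21.6 / 23 * 1000 = 939.13 N/m

939.13


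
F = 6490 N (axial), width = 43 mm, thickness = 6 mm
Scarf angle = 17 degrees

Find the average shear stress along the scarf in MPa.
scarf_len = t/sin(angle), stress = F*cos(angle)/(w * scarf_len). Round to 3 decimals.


scarf_len = 6/sin(17 deg) = 20.5218
cos(17 deg) = 0.956305
stress = 6490*0.956305/(43*20.5218) = 7.033 MPa

7.033


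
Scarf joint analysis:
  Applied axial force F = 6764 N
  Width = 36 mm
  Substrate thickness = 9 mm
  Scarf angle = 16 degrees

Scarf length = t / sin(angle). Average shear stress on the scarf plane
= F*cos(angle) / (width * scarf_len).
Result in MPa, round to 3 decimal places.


Scarf length = 9 / sin(16 deg) = 32.6516 mm
cos(16 deg) = 0.961262
Shear = 6764 * 0.961262 / (36 * 32.6516)
= 5.531 MPa

5.531


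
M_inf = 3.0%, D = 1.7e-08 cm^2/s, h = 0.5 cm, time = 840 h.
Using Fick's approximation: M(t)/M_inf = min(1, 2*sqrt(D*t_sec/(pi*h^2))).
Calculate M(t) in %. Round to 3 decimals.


t = 3024000 s
ratio = min(1, 2*sqrt(1.7e-08*3024000/(pi*0.2500)))
= 0.511682
M(t) = 3.0 * 0.511682 = 1.535%

1.535


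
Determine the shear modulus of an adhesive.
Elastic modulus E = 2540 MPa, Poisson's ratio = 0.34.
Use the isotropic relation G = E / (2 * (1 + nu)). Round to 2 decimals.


G = 2540 / (2*(1+0.34)) = 2540 / 2.68
= 947.76 MPa

947.76


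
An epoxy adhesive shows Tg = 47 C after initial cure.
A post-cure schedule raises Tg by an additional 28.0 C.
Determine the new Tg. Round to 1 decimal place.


New Tg = 47 + 28.0
= 75.0 C

75.0


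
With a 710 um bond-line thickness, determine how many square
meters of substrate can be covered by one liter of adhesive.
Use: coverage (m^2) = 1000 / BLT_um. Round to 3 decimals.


Coverage = 1000 / 710 = 1.408 m^2

1.408


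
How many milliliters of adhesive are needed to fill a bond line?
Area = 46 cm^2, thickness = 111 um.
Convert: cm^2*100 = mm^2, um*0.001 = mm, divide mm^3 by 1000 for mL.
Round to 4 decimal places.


= (46 * 100) * (111 * 0.001) / 1000
= 0.5106 mL

0.5106


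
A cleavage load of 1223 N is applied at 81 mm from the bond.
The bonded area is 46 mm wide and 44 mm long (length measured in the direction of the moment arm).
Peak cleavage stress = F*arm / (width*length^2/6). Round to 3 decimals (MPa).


Moment = 1223 * 81 = 99063 N*mm
Section modulus = 46 * 1936 / 6 = 89056 / 6 mm^3
Stress = 99063 / (89056 / 6) = 594378 / 89056
= 6.674 MPa

6.674


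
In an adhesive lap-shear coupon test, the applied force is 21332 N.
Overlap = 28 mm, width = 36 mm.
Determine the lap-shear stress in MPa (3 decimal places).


stress = F / (overlap * width)
= 21332 / (28 * 36)
= 21.163 MPa

21.163


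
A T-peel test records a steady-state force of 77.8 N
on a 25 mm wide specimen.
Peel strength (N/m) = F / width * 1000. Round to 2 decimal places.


Peel strength = 77.8 / 25 * 1000
= 3112.00 N/m

3112.00


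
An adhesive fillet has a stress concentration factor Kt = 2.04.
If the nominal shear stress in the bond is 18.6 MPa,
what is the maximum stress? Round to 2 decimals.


Max stress = 18.6 * 2.04 = 37.94 MPa

37.94


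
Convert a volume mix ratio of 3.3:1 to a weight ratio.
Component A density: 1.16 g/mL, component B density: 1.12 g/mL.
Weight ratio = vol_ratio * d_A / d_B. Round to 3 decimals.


= 3.3 * 1.16 / 1.12 = 3.418

3.418


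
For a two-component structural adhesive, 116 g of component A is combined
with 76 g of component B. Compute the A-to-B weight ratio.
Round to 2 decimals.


Weight ratio A:B = 116 / 76
= 1.53

1.53


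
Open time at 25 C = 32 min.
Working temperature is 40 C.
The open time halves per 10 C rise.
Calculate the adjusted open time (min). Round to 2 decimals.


factor = 2^((40 - 25) / 10) = 2.8284
ot = 32 / 2.8284 = 11.31 min

11.31


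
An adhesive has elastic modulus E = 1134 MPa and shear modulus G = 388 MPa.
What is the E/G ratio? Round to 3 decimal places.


E/G = 1134 / 388 = 2.923

2.923


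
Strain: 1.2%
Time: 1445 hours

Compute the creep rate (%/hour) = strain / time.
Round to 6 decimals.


Creep rate = 1.2 / 1445
= 0.000830 %/h

0.000830


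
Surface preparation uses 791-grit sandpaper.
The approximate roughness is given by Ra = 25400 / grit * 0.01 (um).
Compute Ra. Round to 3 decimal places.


Ra = 25400 / 791 * 0.01
= 254 / 791
= 0.321 um

0.321


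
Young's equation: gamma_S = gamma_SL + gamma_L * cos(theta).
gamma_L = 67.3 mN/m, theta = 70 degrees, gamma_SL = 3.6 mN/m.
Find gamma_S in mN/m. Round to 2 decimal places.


cos(70 deg) = 0.342020
gamma_S = 3.6 + 67.3 * 0.342020
= 26.62 mN/m

26.62


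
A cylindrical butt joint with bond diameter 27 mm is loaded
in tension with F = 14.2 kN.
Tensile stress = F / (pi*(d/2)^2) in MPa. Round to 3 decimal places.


Area = pi * (27/2)^2 = 572.5553 mm^2
Stress = 14.2*1000 / 572.5553
= 24.801 MPa

24.801


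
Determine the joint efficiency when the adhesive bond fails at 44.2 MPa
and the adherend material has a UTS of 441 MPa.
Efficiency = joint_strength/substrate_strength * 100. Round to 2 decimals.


Joint efficiency = 44.2 / 441 * 100
= 10.02%

10.02


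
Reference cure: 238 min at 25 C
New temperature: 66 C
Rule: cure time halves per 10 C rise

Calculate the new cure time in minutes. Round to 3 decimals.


factor = 2^((66-25)/10) = 17.1484
t_new = 238 / 17.1484 = 13.879 min

13.879


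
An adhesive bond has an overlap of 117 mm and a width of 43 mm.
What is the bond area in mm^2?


Bond area = overlap * width
= 117 * 43
= 5031 mm^2

5031


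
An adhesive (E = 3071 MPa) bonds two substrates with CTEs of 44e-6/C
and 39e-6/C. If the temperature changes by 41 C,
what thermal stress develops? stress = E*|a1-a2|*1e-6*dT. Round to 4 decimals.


Stress = 3071 * |44 - 39| * 1e-6 * 41
= 0.6296 MPa

0.6296


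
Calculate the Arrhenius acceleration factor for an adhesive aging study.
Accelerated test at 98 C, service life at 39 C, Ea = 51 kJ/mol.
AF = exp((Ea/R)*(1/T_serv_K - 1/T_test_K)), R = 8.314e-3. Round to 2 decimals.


T_test = 371.15 K, T_serv = 312.15 K
Ea/R = 51 / 0.008314 = 6134.23
AF = exp(6134.23 * (1/312.15 - 1/371.15))
= 22.74

22.74


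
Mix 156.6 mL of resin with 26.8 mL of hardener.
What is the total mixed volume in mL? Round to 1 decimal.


Total = 156.6 + 26.8 = 183.4 mL

183.4


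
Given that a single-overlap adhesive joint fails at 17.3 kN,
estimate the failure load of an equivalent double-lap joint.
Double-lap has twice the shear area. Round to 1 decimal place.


Double-lap factor = 2
Expected load = 17.3 * 2 = 34.6 kN

34.6


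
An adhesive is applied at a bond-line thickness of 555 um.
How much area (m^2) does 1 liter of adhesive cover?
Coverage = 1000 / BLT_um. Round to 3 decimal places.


Coverage = 1000 / 555 = 1.802 m^2

1.802


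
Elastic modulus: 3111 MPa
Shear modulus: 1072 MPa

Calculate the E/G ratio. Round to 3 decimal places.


E / G = 3111 / 1072 = 2.902

2.902


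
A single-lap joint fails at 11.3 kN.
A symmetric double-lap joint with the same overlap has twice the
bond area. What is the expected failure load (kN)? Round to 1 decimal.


Double-lap load = 2 * 11.3 = 22.6 kN

22.6


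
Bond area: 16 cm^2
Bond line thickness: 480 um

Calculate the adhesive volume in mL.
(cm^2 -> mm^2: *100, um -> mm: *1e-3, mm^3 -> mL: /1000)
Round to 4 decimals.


V = 16*100 * 480*1e-3 / 1000
= 0.7680 mL

0.7680


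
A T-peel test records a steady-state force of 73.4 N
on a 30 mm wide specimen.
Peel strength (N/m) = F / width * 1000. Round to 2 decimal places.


Peel strength = 73.4 / 30 * 1000
= 2446.67 N/m

2446.67


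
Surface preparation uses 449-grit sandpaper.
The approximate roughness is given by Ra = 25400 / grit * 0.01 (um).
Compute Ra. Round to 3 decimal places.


Ra = 25400 / 449 * 0.01
= 254 / 449
= 0.566 um

0.566


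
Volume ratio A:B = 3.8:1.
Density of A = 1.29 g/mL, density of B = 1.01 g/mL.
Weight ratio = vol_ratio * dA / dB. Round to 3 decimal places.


Wt ratio = 3.8 * 1.29 / 1.01
= 4.853

4.853


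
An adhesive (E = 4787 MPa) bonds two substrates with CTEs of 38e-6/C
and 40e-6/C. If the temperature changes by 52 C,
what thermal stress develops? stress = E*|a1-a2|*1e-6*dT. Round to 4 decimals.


Stress = 4787 * |38 - 40| * 1e-6 * 52
= 0.4978 MPa

0.4978


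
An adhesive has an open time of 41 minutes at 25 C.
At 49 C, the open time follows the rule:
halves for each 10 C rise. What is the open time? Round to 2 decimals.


Factor = 2^((49-25)/10) = 5.2780
Open time = 41 / 5.2780 = 7.77 min

7.77


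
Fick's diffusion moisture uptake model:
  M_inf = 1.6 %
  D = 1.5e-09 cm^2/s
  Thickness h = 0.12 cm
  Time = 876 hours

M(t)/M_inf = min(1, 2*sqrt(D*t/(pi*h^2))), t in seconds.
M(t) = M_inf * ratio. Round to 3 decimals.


t_sec = 876 * 3600 = 3153600
ratio = 2*sqrt(1.5e-09*3153600/(pi*0.12^2))
= min(1, 0.646730)
= 0.646730
M(t) = 1.6 * 0.646730 = 1.035 %

1.035


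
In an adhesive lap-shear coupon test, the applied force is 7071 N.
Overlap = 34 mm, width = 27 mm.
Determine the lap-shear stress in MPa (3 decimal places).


stress = F / (overlap * width)
= 7071 / (34 * 27)
= 7.703 MPa

7.703


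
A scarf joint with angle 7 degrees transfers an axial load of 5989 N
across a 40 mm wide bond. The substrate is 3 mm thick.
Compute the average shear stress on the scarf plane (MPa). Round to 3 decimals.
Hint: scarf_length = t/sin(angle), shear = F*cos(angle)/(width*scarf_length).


scarf_length = 3 / sin(7 deg) = 24.6165 mm
cos(7 deg) = 0.992546
shear stress = 5989 * 0.992546 / (40 * 24.6165)
= 6.037 MPa

6.037


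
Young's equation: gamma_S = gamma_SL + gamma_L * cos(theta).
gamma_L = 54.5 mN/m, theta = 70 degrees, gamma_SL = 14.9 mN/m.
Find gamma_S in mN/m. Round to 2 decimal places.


cos(70 deg) = 0.342020
gamma_S = 14.9 + 54.5 * 0.342020
= 33.54 mN/m

33.54


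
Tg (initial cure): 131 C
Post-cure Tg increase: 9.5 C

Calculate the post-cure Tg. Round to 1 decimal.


Post-cure Tg = 131 + 9.5 = 140.5 C

140.5


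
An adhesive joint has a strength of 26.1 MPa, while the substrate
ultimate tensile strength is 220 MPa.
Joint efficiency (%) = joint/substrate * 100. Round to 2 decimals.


Efficiency = 26.1 / 220 * 100
= 11.86%

11.86


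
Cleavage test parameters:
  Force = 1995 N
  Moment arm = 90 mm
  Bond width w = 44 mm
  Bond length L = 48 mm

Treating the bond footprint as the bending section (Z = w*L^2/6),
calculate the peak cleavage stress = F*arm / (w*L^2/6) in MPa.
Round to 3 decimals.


M = 1995 * 90 = 179550 N*mm
Z = 44 * 48^2 / 6 = 101376 / 6 mm^3
sigma = M / Z = 6 * 179550 / 101376 = 1077300 / 101376
= 10.627 MPa

10.627


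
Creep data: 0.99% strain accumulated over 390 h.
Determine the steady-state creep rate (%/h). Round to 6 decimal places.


Rate = 0.99 / 390 = 0.002538 %/h

0.002538


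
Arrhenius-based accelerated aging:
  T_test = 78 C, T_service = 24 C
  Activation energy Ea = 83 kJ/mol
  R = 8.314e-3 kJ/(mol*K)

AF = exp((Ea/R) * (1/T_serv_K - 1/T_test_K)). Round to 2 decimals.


T_test_K = 351.15, T_serv_K = 297.15
AF = exp((83/8.314e-3) * (1/297.15 - 1/351.15))
= 175.29

175.29


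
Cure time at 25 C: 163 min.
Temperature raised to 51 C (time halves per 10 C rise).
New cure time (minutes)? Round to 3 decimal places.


Acceleration factor = 2^(26/10) = 6.0629
New time = 163 / 6.0629 = 26.885 min

26.885


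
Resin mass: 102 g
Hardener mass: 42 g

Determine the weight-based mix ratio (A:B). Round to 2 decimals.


Ratio = 102 / 42 = 2.43

2.43


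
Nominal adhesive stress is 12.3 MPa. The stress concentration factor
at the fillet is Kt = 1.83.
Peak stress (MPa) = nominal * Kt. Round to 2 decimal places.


Peak = 12.3 * 1.83 = 22.51 MPa

22.51


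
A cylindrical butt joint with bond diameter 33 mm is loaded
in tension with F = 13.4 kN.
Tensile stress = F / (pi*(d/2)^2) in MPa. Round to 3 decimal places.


Area = pi * (33/2)^2 = 855.2986 mm^2
Stress = 13.4*1000 / 855.2986
= 15.667 MPa

15.667


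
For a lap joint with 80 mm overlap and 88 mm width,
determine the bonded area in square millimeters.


Area = 80 * 88 = 7040 mm^2

7040


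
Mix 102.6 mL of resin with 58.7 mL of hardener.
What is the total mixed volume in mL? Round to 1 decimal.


Total = 102.6 + 58.7 = 161.3 mL

161.3


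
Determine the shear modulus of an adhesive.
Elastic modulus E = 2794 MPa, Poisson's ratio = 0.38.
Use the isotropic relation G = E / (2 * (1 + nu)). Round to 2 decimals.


G = 2794 / (2*(1+0.38)) = 2794 / 2.76
= 1012.32 MPa

1012.32


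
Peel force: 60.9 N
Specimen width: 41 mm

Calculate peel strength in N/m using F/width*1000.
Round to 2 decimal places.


Peel strength = 60.9 / 41 * 1000 = 1485.37 N/m

1485.37


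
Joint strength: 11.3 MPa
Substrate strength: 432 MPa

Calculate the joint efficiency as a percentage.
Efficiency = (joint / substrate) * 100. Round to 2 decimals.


Efficiency = (11.3 / 432) * 100 = 2.62%

2.62


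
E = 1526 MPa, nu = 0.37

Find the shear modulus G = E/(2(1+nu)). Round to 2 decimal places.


G = 1526 / (2 * 1.37)
= 556.93 MPa

556.93


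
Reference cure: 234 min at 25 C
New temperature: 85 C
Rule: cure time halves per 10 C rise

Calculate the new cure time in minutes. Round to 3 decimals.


factor = 2^((85-25)/10) = 64.0000
t_new = 234 / 64.0000 = 3.656 min

3.656


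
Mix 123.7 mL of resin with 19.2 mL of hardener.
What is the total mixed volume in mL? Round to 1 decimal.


Total = 123.7 + 19.2 = 142.9 mL

142.9


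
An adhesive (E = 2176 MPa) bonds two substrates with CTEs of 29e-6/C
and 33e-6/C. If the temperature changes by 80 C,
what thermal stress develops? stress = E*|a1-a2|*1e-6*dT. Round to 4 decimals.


Stress = 2176 * |29 - 33| * 1e-6 * 80
= 0.6963 MPa

0.6963


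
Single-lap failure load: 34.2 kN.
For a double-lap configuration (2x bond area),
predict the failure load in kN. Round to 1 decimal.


Failure load = 34.2 * 2 = 68.4 kN

68.4


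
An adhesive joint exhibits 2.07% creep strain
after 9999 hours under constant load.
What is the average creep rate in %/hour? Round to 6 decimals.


Creep rate = strain / time
= 2.07 / 9999
= 0.000207 %/h

0.000207


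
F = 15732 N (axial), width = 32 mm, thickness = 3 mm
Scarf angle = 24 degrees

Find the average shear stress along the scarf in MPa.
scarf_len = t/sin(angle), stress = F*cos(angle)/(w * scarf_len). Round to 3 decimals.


scarf_len = 3/sin(24 deg) = 7.3758
cos(24 deg) = 0.913545
stress = 15732*0.913545/(32*7.3758) = 60.891 MPa

60.891


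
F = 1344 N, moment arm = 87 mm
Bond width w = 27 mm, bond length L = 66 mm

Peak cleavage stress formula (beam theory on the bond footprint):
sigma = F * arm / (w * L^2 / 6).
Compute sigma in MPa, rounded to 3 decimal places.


sigma = (1344 * 87) / (27 * 4356 / 6)
= 116928 * 6 / 117612
= 701568 / 117612
= 5.965 MPa

5.965


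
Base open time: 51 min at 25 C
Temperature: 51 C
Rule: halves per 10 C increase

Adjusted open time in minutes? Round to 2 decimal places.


Acceleration = 2^((51-25)/10) = 6.0629
Open time = 51 / 6.0629 = 8.41 min

8.41


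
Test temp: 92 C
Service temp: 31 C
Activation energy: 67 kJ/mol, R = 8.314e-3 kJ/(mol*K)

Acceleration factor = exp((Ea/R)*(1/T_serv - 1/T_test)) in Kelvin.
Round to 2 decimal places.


AF = exp((67/0.008314)*(1/304.15 - 1/365.15))
= 83.62

83.62


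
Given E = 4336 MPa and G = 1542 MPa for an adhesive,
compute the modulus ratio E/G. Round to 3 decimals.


E/G ratio = 4336 / 1542 = 2.812

2.812


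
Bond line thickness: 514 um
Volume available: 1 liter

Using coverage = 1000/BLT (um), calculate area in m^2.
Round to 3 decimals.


1 L = 1e6 mm^3, thickness = 514 um = 0.514 mm
Area = 1e6 / 0.514 mm^2 = (1e6 / 0.514) / 1e6 m^2 = 1000 / 514 m^2
= 1.946 m^2

1.946


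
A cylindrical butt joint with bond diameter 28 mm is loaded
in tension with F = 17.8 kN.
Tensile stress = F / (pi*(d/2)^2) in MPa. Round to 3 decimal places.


Area = pi * (28/2)^2 = 615.7522 mm^2
Stress = 17.8*1000 / 615.7522
= 28.908 MPa

28.908


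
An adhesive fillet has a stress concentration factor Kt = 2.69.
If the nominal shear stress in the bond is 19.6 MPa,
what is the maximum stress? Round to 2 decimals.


Max stress = 19.6 * 2.69 = 52.72 MPa

52.72


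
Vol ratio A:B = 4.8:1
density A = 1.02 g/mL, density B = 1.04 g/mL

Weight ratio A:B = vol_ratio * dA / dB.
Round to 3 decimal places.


Weight ratio = 4.8 * 1.02 / 1.04
= 4.708

4.708


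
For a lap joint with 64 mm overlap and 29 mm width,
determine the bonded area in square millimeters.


Area = 64 * 29 = 1856 mm^2

1856


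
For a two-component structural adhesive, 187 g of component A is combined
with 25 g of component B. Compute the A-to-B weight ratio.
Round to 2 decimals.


Weight ratio A:B = 187 / 25
= 7.48

7.48


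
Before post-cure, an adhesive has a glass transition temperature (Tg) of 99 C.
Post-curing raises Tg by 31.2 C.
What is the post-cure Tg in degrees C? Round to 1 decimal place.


Tg_post = Tg_base + delta_Tg
= 99 + 31.2
= 130.2 C

130.2


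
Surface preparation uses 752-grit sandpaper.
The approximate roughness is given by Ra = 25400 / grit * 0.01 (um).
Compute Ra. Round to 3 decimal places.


Ra = 25400 / 752 * 0.01
= 254 / 752
= 0.338 um

0.338


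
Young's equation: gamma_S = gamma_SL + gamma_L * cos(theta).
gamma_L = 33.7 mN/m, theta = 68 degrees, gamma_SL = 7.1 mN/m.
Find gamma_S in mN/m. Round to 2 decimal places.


cos(68 deg) = 0.374607
gamma_S = 7.1 + 33.7 * 0.374607
= 19.72 mN/m

19.72


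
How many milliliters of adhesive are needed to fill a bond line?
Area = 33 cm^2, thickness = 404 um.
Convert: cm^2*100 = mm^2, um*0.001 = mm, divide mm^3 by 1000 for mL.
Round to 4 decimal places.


= (33 * 100) * (404 * 0.001) / 1000
= 1.3332 mL

1.3332


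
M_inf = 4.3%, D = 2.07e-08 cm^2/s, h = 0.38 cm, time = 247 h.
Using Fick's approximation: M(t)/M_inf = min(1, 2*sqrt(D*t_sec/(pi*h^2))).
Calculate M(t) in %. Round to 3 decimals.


t = 889200 s
ratio = min(1, 2*sqrt(2.07e-08*889200/(pi*0.1444)))
= 0.402862
M(t) = 4.3 * 0.402862 = 1.732%

1.732


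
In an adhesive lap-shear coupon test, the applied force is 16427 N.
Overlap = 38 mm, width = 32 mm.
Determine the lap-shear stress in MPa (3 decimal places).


stress = F / (overlap * width)
= 16427 / (38 * 32)
= 13.509 MPa

13.509


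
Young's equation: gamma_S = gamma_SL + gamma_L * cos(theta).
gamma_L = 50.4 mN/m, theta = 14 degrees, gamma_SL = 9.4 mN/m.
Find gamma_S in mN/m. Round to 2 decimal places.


cos(14 deg) = 0.970296
gamma_S = 9.4 + 50.4 * 0.970296
= 58.30 mN/m

58.30


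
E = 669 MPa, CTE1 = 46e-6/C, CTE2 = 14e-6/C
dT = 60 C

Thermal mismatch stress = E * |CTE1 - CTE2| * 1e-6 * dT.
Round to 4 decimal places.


= 669 * 32e-6 * 60
= 1.2845 MPa

1.2845


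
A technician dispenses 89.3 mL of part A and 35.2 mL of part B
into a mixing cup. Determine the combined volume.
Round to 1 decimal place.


Combined volume = 89.3 + 35.2
= 124.5 mL

124.5


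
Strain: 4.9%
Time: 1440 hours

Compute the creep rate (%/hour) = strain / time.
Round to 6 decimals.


Creep rate = 4.9 / 1440
= 0.003403 %/h

0.003403


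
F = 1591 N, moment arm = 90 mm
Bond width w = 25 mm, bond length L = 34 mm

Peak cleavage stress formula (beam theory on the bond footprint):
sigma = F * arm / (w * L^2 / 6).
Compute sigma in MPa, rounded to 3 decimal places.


sigma = (1591 * 90) / (25 * 1156 / 6)
= 143190 * 6 / 28900
= 859140 / 28900
= 29.728 MPa

29.728


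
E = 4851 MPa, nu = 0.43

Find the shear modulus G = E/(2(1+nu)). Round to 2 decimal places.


G = 4851 / (2 * 1.43)
= 1696.15 MPa

1696.15


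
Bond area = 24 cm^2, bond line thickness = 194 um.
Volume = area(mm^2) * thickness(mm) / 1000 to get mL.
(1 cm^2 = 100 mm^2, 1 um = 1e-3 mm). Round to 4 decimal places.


area_mm2 = 24 * 100 = 2400
blt_mm = 194 * 1e-3 = 0.194
vol_mm3 = 2400 * 0.194 = 465.6
vol_mL = 465.6 / 1000 = 0.4656 mL

0.4656


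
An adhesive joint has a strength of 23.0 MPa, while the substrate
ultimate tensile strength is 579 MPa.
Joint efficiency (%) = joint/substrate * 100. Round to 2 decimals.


Efficiency = 23.0 / 579 * 100
= 3.97%

3.97


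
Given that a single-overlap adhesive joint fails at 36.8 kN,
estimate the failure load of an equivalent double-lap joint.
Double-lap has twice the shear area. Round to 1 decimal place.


Double-lap factor = 2
Expected load = 36.8 * 2 = 73.6 kN

73.6


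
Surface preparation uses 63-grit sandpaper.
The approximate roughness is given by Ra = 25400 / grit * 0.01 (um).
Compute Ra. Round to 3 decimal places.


Ra = 25400 / 63 * 0.01
= 254 / 63
= 4.032 um

4.032


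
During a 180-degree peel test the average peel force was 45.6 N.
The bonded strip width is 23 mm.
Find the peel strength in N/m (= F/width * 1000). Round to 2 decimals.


Peel strength = F/width * 1000
= 45.6 / 23 * 1000
= 1982.61 N/m

1982.61


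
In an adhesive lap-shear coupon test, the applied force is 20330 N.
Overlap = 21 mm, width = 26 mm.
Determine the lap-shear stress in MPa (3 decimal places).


stress = F / (overlap * width)
= 20330 / (21 * 26)
= 37.234 MPa

37.234


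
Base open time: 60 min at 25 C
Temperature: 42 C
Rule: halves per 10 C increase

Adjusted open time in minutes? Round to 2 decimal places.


Acceleration = 2^((42-25)/10) = 3.2490
Open time = 60 / 3.2490 = 18.47 min

18.47


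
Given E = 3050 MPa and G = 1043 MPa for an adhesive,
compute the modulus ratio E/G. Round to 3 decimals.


E/G ratio = 3050 / 1043 = 2.924

2.924


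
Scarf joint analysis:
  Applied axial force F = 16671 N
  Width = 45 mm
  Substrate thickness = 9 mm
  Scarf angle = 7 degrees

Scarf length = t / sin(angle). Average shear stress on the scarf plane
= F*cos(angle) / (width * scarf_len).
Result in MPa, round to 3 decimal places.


Scarf length = 9 / sin(7 deg) = 73.8496 mm
cos(7 deg) = 0.992546
Shear = 16671 * 0.992546 / (45 * 73.8496)
= 4.979 MPa

4.979


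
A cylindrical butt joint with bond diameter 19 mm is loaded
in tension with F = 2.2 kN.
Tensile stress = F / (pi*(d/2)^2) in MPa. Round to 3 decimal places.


Area = pi * (19/2)^2 = 283.5287 mm^2
Stress = 2.2*1000 / 283.5287
= 7.759 MPa

7.759


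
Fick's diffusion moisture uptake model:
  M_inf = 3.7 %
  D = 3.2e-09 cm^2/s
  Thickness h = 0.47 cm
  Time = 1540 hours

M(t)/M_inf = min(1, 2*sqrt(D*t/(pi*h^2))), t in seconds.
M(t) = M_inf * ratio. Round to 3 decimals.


t_sec = 1540 * 3600 = 5544000
ratio = 2*sqrt(3.2e-09*5544000/(pi*0.47^2))
= min(1, 0.319774)
= 0.319774
M(t) = 3.7 * 0.319774 = 1.183 %

1.183


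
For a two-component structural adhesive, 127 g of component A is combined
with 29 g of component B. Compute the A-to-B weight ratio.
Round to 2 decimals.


Weight ratio A:B = 127 / 29
= 4.38

4.38


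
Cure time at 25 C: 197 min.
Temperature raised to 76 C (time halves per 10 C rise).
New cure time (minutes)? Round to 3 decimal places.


Acceleration factor = 2^(51/10) = 34.2968
New time = 197 / 34.2968 = 5.744 min

5.744


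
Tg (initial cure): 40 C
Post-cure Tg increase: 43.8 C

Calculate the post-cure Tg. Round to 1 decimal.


Post-cure Tg = 40 + 43.8 = 83.8 C

83.8


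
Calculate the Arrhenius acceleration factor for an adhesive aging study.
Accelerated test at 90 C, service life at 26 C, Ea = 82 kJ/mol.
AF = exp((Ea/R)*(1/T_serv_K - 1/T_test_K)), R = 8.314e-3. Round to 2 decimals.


T_test = 363.15 K, T_serv = 299.15 K
Ea/R = 82 / 0.008314 = 9862.88
AF = exp(9862.88 * (1/299.15 - 1/363.15))
= 333.76

333.76


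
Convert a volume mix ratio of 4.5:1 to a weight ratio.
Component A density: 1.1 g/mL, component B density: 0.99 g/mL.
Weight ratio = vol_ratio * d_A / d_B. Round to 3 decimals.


= 4.5 * 1.1 / 0.99 = 5.000

5.000


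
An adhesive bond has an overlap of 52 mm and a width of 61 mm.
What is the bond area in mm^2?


Bond area = overlap * width
= 52 * 61
= 3172 mm^2

3172


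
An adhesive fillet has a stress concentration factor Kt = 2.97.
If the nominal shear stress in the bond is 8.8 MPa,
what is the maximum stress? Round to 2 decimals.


Max stress = 8.8 * 2.97 = 26.14 MPa

26.14


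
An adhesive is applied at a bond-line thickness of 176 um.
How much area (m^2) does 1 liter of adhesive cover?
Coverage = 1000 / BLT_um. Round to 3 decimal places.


Coverage = 1000 / 176 = 5.682 m^2

5.682


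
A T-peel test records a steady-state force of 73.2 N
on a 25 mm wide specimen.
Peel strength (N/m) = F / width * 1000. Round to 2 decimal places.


Peel strength = 73.2 / 25 * 1000
= 2928.00 N/m

2928.00


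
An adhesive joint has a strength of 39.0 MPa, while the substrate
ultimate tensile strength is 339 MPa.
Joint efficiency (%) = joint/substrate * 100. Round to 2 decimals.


Efficiency = 39.0 / 339 * 100
= 11.50%

11.50


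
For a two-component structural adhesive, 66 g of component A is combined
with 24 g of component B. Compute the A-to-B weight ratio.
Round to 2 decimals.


Weight ratio A:B = 66 / 24
= 2.75

2.75


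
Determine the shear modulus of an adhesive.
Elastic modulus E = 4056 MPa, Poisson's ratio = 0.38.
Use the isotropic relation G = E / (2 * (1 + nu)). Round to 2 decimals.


G = 4056 / (2*(1+0.38)) = 4056 / 2.76
= 1469.57 MPa

1469.57


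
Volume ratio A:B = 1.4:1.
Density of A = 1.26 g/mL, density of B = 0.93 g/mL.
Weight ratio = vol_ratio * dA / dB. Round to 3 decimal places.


Wt ratio = 1.4 * 1.26 / 0.93
= 1.897

1.897


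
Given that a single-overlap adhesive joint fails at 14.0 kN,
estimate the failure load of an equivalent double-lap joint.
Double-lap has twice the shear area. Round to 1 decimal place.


Double-lap factor = 2
Expected load = 14.0 * 2 = 28.0 kN

28.0


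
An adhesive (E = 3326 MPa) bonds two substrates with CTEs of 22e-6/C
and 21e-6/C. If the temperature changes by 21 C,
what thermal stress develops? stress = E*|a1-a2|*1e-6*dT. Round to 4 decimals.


Stress = 3326 * |22 - 21| * 1e-6 * 21
= 0.0698 MPa

0.0698


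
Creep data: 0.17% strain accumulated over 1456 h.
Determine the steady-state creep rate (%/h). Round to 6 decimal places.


Rate = 0.17 / 1456 = 0.000117 %/h

0.000117


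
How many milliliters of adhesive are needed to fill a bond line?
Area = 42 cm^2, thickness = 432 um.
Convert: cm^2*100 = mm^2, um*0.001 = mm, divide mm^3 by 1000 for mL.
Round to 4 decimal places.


= (42 * 100) * (432 * 0.001) / 1000
= 1.8144 mL

1.8144


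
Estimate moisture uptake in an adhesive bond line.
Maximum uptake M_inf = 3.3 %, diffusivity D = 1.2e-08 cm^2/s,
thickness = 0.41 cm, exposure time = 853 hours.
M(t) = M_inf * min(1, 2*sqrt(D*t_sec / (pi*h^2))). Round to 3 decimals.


Convert time: 853 h = 3070800 s
ratio = min(1, 2*sqrt(1.2e-08*3070800/(pi*0.41^2)))
= 0.528308
M(t) = 3.3 * 0.528308 = 1.743%

1.743


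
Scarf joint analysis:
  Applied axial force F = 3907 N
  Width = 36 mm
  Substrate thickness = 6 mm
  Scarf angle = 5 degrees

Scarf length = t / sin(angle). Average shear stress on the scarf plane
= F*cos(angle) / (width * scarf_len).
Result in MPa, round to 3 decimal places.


Scarf length = 6 / sin(5 deg) = 68.8423 mm
cos(5 deg) = 0.996195
Shear = 3907 * 0.996195 / (36 * 68.8423)
= 1.570 MPa

1.570


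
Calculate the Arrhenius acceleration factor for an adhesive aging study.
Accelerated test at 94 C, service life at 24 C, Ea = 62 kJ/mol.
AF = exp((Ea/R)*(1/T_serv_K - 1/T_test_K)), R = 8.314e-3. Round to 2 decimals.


T_test = 367.15 K, T_serv = 297.15 K
Ea/R = 62 / 0.008314 = 7457.30
AF = exp(7457.30 * (1/297.15 - 1/367.15))
= 119.67

119.67


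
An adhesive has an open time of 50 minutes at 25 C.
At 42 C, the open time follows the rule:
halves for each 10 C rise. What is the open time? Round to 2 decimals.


Factor = 2^((42-25)/10) = 3.2490
Open time = 50 / 3.2490 = 15.39 min

15.39


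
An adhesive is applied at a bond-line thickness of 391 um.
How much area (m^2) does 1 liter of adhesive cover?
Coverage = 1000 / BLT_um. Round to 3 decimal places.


Coverage = 1000 / 391 = 2.558 m^2

2.558


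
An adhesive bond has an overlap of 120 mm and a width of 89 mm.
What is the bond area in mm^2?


Bond area = overlap * width
= 120 * 89
= 10680 mm^2

10680


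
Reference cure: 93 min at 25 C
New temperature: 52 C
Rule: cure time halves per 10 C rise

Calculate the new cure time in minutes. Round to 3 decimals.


factor = 2^((52-25)/10) = 6.4980
t_new = 93 / 6.4980 = 14.312 min

14.312


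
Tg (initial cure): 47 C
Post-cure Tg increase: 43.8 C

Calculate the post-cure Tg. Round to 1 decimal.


Post-cure Tg = 47 + 43.8 = 90.8 C

90.8


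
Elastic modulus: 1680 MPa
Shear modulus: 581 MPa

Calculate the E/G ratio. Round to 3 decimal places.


E / G = 1680 / 581 = 2.892

2.892


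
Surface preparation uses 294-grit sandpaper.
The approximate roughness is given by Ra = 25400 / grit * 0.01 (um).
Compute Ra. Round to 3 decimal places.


Ra = 25400 / 294 * 0.01
= 254 / 294
= 0.864 um

0.864


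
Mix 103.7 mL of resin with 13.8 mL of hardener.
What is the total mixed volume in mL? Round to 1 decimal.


Total = 103.7 + 13.8 = 117.5 mL

117.5


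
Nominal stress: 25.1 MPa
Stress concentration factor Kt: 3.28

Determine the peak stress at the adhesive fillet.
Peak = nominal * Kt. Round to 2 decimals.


Peak stress = 25.1 * 3.28
= 82.33 MPa

82.33


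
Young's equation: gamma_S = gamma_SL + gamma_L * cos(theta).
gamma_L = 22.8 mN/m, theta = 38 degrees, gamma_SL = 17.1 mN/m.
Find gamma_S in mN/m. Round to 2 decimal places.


cos(38 deg) = 0.788011
gamma_S = 17.1 + 22.8 * 0.788011
= 35.07 mN/m

35.07


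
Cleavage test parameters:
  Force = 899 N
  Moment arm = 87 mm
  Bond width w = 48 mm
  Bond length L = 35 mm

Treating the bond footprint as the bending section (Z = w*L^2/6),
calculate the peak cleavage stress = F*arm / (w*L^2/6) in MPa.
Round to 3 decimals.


M = 899 * 87 = 78213 N*mm
Z = 48 * 35^2 / 6 = 58800 / 6 mm^3
sigma = M / Z = 6 * 78213 / 58800 = 469278 / 58800
= 7.981 MPa

7.981


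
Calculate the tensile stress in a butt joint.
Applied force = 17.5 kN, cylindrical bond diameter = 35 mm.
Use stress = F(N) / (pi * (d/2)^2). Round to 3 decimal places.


A = pi * 17.5^2 = 962.1128 mm^2
sigma = 17500.0 / 962.1128 = 18.189 MPa

18.189


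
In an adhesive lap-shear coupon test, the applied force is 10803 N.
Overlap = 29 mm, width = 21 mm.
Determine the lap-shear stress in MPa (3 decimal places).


stress = F / (overlap * width)
= 10803 / (29 * 21)
= 17.739 MPa

17.739


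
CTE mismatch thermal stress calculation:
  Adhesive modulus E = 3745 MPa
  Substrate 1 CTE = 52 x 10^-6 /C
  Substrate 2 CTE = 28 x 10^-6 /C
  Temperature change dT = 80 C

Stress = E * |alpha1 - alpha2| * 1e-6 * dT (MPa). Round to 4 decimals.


delta_alpha = |52 - 28| = 24 x 10^-6/C
Stress = 3745 * 24e-6 * 80
= 7.1904 MPa

7.1904


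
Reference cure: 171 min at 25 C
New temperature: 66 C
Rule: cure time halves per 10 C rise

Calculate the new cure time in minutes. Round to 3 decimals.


factor = 2^((66-25)/10) = 17.1484
t_new = 171 / 17.1484 = 9.972 min

9.972


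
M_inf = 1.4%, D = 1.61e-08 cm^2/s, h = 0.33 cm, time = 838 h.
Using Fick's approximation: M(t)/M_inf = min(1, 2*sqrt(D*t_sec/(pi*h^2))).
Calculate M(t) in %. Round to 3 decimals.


t = 3016800 s
ratio = min(1, 2*sqrt(1.61e-08*3016800/(pi*0.1089)))
= 0.753576
M(t) = 1.4 * 0.753576 = 1.055%

1.055


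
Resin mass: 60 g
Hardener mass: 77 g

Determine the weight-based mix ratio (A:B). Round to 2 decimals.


Ratio = 60 / 77 = 0.78

0.78


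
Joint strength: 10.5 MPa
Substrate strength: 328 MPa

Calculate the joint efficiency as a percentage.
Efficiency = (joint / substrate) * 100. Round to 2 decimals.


Efficiency = (10.5 / 328) * 100 = 3.20%

3.20


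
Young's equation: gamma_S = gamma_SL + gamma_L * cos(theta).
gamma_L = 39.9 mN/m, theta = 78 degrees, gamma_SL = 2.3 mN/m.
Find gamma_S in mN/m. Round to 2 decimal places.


cos(78 deg) = 0.207912
gamma_S = 2.3 + 39.9 * 0.207912
= 10.60 mN/m

10.60


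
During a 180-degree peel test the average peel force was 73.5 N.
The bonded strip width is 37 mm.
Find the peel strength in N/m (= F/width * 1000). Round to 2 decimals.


Peel strength = F/width * 1000
= 73.5 / 37 * 1000
= 1986.49 N/m

1986.49


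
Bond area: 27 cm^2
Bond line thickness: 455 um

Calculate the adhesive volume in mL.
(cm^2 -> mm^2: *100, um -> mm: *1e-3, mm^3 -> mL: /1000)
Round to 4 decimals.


V = 27*100 * 455*1e-3 / 1000
= 1.2285 mL

1.2285


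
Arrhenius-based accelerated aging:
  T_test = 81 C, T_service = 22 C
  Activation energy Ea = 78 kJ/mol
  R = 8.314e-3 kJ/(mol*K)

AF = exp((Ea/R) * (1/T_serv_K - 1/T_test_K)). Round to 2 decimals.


T_test_K = 354.15, T_serv_K = 295.15
AF = exp((78/8.314e-3) * (1/295.15 - 1/354.15))
= 199.44

199.44


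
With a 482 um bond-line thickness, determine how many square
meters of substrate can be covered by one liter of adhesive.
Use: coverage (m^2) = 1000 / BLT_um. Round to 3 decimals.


Coverage = 1000 / 482 = 2.075 m^2

2.075


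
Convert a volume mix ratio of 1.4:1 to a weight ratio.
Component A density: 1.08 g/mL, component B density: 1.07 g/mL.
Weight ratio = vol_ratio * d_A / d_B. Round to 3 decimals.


= 1.4 * 1.08 / 1.07 = 1.413

1.413


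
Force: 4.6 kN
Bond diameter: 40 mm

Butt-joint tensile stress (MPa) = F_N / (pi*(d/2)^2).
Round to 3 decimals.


F_N = 4.6 * 1000 = 4600.0 N
A = pi*(20.0)^2 = 1256.6371 mm^2
stress = 4600.0 / 1256.6371 = 3.661 MPa

3.661


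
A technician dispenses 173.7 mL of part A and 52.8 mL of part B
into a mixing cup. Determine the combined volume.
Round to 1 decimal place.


Combined volume = 173.7 + 52.8
= 226.5 mL

226.5


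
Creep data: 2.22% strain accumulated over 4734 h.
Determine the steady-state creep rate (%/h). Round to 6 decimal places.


Rate = 2.22 / 4734 = 0.000469 %/h

0.000469


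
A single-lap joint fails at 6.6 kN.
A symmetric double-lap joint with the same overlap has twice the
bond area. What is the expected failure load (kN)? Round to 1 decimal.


Double-lap load = 2 * 6.6 = 13.2 kN

13.2


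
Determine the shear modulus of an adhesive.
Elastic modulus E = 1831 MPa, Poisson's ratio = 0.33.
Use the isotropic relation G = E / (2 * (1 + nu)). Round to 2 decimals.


G = 1831 / (2*(1+0.33)) = 1831 / 2.66
= 688.35 MPa

688.35


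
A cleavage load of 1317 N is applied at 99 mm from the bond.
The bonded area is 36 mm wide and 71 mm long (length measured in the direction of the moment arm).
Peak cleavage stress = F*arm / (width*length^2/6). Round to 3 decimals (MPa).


Moment = 1317 * 99 = 130383 N*mm
Section modulus = 36 * 5041 / 6 = 181476 / 6 mm^3
Stress = 130383 / (181476 / 6) = 782298 / 181476
= 4.311 MPa

4.311


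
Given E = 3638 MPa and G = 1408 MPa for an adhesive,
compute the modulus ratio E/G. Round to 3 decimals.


E/G ratio = 3638 / 1408 = 2.584

2.584


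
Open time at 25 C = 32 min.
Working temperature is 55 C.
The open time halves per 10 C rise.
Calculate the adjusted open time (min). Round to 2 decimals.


factor = 2^((55 - 25) / 10) = 8.0000
ot = 32 / 8.0000 = 4.00 min

4.00


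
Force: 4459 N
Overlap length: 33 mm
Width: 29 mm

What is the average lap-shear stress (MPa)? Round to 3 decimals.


Average shear stress = F / (overlap * width)
= 4459 / (33 * 29)
= 4.659 MPa

4.659


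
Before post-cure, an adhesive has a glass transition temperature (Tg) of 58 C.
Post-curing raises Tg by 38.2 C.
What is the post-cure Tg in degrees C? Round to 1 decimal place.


Tg_post = Tg_base + delta_Tg
= 58 + 38.2
= 96.2 C

96.2


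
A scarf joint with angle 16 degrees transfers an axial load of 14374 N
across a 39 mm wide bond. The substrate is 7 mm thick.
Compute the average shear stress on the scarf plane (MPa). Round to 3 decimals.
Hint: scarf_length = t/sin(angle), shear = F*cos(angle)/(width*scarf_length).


scarf_length = 7 / sin(16 deg) = 25.3957 mm
cos(16 deg) = 0.961262
shear stress = 14374 * 0.961262 / (39 * 25.3957)
= 13.951 MPa

13.951


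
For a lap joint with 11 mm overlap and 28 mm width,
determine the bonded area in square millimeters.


Area = 11 * 28 = 308 mm^2

308


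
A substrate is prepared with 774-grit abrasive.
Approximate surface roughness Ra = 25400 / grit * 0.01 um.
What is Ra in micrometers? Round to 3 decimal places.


Ra = 25400 / 774 * 0.01 = 0.328 um

0.328
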